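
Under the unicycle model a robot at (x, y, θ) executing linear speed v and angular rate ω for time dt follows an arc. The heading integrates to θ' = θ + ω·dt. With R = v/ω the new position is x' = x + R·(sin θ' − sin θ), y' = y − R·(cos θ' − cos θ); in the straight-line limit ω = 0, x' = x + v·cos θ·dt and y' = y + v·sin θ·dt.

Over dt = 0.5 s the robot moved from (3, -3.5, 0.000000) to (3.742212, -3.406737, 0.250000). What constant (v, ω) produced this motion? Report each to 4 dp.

v = 1.5000, ω = 0.5000

Δθ = 0.250000 − 0.000000 = 0.250000
ω = Δθ/dt = 0.250000/0.5 = 0.5000
R = Δx/(sin θ' − sin θ) = 3.0000
v = R·ω = 3.0000·0.5000 = 1.5000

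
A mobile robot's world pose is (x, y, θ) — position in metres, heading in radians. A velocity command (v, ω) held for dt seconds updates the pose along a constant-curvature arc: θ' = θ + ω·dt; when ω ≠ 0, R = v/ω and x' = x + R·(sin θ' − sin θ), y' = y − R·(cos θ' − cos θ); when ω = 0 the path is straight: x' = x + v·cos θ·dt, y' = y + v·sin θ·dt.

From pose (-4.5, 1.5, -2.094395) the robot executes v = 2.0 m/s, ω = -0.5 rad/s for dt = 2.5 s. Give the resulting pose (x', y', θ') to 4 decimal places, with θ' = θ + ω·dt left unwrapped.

θ' = -2.0944 + -0.5·2.5 = -3.3444
R = v/ω = 2.0/-0.5 = -4.0000
x' = -4.5 + -4.0000·(sin -3.3444 − sin -2.0944) = -8.7698
y' = 1.5 − -4.0000·(cos -3.3444 − cos -2.0944) = -0.4180

(-8.7698, -0.4180, -3.3444)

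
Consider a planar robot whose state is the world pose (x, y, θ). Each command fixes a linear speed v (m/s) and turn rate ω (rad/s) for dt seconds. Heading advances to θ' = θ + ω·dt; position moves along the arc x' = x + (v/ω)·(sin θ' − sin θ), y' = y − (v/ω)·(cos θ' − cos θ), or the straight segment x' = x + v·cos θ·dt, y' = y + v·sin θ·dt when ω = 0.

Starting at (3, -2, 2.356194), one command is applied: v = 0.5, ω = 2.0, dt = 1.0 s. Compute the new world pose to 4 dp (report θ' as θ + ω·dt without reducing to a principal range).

(2.5889, -2.0896, 4.3562)

θ' = 2.3562 + 2.0·1.0 = 4.3562
R = v/ω = 0.5/2.0 = 0.2500
x' = 3 + 0.2500·(sin 4.3562 − sin 2.3562) = 2.5889
y' = -2 − 0.2500·(cos 4.3562 − cos 2.3562) = -2.0896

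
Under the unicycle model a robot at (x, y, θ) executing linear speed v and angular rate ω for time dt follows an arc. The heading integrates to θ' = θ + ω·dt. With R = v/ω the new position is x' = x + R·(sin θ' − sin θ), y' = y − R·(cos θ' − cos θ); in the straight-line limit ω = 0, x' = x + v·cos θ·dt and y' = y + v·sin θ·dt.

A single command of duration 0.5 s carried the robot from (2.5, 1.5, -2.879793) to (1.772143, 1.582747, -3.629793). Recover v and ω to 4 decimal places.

Δθ = -3.629793 − -2.879793 = -0.750000
ω = Δθ/dt = -0.750000/0.5 = -1.5000
R = Δx/(sin θ' − sin θ) = -1.0000
v = R·ω = -1.0000·-1.5000 = 1.5000

v = 1.5000, ω = -1.5000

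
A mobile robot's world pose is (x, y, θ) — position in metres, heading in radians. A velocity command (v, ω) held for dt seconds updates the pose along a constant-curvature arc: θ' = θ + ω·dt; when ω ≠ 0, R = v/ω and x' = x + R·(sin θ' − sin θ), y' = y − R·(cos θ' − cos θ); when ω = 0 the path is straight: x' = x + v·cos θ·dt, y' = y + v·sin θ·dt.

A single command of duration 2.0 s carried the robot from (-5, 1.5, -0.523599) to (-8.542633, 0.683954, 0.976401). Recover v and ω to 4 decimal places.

v = -2.0000, ω = 0.7500

Δθ = 0.976401 − -0.523599 = 1.500000
ω = Δθ/dt = 1.500000/2.0 = 0.7500
R = Δx/(sin θ' − sin θ) = -2.6667
v = R·ω = -2.6667·0.7500 = -2.0000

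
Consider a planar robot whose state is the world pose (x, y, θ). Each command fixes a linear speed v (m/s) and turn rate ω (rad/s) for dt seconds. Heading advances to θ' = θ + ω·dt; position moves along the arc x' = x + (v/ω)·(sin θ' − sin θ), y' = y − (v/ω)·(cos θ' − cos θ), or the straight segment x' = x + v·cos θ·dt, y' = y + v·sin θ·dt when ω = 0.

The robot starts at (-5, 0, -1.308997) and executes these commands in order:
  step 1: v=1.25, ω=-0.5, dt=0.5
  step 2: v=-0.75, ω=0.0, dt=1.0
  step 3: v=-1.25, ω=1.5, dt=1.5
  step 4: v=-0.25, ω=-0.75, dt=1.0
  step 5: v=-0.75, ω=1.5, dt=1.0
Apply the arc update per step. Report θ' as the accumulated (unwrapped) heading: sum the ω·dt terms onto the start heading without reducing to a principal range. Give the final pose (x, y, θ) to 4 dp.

step 1: θ'=-1.5590 (R=-2.5000) → pose (-4.9150, -0.6175, -1.5590)
step 2: θ'=-1.5590 (straight) → pose (-4.9238, 0.1324, -1.5590)
step 3: θ'=0.6910 (R=-0.8333) → pose (-6.2882, 0.7647, 0.6910)
step 4: θ'=-0.0590 (R=0.3333) → pose (-6.5203, 0.6889, -0.0590)
step 5: θ'=1.4410 (R=-0.5000) → pose (-7.0456, 0.2544, 1.4410)

(-7.0456, 0.2544, 1.4410)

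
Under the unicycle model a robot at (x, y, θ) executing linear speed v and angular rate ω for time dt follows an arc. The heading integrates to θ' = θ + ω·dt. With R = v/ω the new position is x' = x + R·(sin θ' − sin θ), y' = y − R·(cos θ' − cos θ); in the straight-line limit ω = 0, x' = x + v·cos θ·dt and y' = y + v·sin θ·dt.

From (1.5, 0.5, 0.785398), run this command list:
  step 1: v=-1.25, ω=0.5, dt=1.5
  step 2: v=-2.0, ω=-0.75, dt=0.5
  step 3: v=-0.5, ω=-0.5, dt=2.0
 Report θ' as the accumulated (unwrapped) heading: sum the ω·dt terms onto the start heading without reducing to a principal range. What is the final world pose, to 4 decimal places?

(-0.2077, -2.7370, 0.1604)

step 1: θ'=1.5354 (R=-2.5000) → pose (0.7693, -1.1793, 1.5354)
step 2: θ'=1.1604 (R=2.6667) → pose (0.5496, -2.1488, 1.1604)
step 3: θ'=0.1604 (R=1.0000) → pose (-0.2077, -2.7370, 0.1604)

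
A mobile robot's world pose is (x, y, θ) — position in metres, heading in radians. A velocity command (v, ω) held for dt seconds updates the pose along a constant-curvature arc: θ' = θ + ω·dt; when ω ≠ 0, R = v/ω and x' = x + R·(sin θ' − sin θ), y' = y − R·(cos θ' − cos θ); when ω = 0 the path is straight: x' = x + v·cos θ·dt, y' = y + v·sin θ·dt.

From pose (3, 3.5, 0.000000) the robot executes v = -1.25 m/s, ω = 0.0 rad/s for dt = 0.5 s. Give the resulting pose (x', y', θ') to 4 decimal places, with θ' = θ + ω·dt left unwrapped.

θ' = 0.0000 + 0.0·0.5 = 0.0000
ω = 0 → straight: x' = 3 + -1.25·cos(0.0000)·0.5 = 2.3750
y' = 3.5 + -1.25·sin(0.0000)·0.5 = 3.5000

(2.3750, 3.5000, 0.0000)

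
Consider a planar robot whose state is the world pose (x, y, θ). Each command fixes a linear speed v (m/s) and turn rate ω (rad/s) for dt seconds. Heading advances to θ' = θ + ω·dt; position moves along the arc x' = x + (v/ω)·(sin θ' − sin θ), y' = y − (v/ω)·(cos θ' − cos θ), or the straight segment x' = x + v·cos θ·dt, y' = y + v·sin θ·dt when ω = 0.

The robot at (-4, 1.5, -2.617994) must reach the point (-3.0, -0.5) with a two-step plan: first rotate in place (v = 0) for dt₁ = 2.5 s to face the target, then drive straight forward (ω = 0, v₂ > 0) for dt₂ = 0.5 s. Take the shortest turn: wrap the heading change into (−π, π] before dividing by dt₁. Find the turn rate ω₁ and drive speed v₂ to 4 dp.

heading to target = atan2(-0.5−1.5, -3−-4) = -1.1071
Δθ = wrap(-1.1071 − -2.6180) = 1.5108; ω₁ = Δθ/dt₁ = 0.6043
distance = √((-3−-4)² + (-0.5−1.5)²) = 2.2361; v₂ = distance/dt₂ = 4.4721

ω₁ = 0.6043, v₂ = 4.4721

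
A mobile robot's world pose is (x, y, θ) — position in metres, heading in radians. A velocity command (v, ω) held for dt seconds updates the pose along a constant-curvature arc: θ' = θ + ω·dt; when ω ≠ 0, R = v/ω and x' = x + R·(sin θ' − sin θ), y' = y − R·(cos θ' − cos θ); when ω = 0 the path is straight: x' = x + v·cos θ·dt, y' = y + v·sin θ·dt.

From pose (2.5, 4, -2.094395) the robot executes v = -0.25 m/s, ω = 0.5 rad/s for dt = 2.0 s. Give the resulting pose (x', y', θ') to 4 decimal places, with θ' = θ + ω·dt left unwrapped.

(2.5113, 4.4793, -1.0944)

θ' = -2.0944 + 0.5·2.0 = -1.0944
R = v/ω = -0.25/0.5 = -0.5000
x' = 2.5 + -0.5000·(sin -1.0944 − sin -2.0944) = 2.5113
y' = 4 − -0.5000·(cos -1.0944 − cos -2.0944) = 4.4793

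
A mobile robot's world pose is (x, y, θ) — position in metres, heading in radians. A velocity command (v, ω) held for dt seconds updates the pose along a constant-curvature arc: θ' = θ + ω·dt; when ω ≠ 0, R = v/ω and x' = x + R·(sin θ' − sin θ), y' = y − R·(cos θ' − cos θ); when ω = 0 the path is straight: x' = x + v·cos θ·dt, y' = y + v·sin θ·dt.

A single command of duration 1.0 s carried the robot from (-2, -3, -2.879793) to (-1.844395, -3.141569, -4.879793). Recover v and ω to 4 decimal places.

Δθ = -4.879793 − -2.879793 = -2.000000
ω = Δθ/dt = -2.000000/1.0 = -2.0000
R = Δx/(sin θ' − sin θ) = 0.1250
v = R·ω = 0.1250·-2.0000 = -0.2500

v = -0.2500, ω = -2.0000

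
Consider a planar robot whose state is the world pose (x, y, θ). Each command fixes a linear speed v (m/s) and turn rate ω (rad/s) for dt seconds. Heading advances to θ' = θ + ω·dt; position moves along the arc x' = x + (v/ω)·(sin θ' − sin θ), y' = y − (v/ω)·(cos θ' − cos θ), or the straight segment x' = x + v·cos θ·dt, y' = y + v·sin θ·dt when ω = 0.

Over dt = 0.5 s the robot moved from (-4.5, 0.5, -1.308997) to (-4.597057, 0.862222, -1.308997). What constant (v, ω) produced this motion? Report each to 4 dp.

v = -0.7500, ω = 0.0000

Δθ = -1.308997 − -1.308997 = 0.000000
ω = Δθ/dt = 0.000000/0.5 = 0.0000
ω = 0 → v = (Δx·cos θ + Δy·sin θ)/dt = -0.7500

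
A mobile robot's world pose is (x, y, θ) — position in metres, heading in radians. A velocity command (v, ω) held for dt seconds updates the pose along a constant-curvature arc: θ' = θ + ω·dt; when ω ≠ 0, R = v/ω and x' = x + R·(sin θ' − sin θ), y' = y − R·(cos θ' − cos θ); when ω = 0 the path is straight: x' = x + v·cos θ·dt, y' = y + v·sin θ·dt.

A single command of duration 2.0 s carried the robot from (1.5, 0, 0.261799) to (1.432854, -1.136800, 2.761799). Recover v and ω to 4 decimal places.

v = -0.7500, ω = 1.2500

Δθ = 2.761799 − 0.261799 = 2.500000
ω = Δθ/dt = 2.500000/2.0 = 1.2500
R = −Δy/(cos θ' − cos θ) = -0.6000
v = R·ω = -0.6000·1.2500 = -0.7500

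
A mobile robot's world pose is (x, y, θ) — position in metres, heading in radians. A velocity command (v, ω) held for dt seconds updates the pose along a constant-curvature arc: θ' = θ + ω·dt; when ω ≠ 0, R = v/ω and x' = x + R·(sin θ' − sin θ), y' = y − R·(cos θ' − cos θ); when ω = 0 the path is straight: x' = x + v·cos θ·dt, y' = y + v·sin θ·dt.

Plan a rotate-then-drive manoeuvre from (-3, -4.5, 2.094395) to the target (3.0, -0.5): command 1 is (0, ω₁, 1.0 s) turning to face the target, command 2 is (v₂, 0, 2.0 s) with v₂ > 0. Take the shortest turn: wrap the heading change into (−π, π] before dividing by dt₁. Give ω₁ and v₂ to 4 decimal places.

heading to target = atan2(-0.5−-4.5, 3−-3) = 0.5880
Δθ = wrap(0.5880 − 2.0944) = -1.5064; ω₁ = Δθ/dt₁ = -1.5064
distance = √((3−-3)² + (-0.5−-4.5)²) = 7.2111; v₂ = distance/dt₂ = 3.6056

ω₁ = -1.5064, v₂ = 3.6056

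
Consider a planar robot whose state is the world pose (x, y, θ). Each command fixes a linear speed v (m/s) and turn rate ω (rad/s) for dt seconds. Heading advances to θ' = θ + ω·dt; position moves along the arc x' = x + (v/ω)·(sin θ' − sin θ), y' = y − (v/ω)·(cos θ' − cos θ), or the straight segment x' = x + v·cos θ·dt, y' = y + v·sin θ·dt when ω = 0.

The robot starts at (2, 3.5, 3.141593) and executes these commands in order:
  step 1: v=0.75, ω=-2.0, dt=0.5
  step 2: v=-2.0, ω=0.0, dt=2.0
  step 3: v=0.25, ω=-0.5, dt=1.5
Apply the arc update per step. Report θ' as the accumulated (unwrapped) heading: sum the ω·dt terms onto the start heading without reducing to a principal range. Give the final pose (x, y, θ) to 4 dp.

(3.7744, 0.6658, 1.3916)

step 1: θ'=2.1416 (R=-0.3750) → pose (1.6844, 3.6724, 2.1416)
step 2: θ'=2.1416 (straight) → pose (3.8457, 0.3065, 2.1416)
step 3: θ'=1.3916 (R=-0.5000) → pose (3.7744, 0.6658, 1.3916)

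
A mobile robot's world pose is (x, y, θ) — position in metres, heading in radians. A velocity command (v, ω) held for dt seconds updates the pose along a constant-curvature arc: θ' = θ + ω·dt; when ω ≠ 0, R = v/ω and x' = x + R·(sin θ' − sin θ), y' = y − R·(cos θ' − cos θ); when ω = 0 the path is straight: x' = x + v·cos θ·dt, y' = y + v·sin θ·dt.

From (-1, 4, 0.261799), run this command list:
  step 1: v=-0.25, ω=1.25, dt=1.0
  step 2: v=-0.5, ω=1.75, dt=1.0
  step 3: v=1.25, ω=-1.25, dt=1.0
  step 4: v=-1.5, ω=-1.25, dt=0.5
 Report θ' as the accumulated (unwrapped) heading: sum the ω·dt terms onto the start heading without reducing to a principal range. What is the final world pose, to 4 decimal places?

step 1: θ'=1.5118 (R=-0.2000) → pose (-1.1479, 3.8186, 1.5118)
step 2: θ'=3.2618 (R=-0.2857) → pose (-0.8284, 3.5181, 3.2618)
step 3: θ'=2.0118 (R=-1.0000) → pose (-1.8527, 4.0840, 2.0118)
step 4: θ'=1.3868 (R=1.2000) → pose (-1.7581, 3.3523, 1.3868)

(-1.7581, 3.3523, 1.3868)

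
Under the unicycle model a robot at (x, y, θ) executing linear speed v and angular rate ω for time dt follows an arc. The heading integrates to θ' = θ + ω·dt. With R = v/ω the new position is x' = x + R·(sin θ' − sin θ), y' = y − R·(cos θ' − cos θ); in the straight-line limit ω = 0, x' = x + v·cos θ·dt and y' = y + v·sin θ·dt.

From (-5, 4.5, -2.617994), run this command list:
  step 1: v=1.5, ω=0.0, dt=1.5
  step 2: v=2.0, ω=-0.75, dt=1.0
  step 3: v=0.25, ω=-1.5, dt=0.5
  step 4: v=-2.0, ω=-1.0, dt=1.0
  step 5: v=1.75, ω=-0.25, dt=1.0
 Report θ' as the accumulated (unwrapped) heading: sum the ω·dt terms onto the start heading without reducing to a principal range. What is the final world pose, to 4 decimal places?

(-7.9171, 2.7512, -5.3680)

step 1: θ'=-2.6180 (straight) → pose (-6.9486, 3.3750, -2.6180)
step 2: θ'=-3.3680 (R=-2.6667) → pose (-8.8805, 3.0858, -3.3680)
step 3: θ'=-4.1180 (R=-0.1667) → pose (-8.9812, 3.1549, -4.1180)
step 4: θ'=-5.1180 (R=2.0000) → pose (-8.8004, 1.2457, -5.1180)
step 5: θ'=-5.3680 (R=-7.0000) → pose (-7.9171, 2.7512, -5.3680)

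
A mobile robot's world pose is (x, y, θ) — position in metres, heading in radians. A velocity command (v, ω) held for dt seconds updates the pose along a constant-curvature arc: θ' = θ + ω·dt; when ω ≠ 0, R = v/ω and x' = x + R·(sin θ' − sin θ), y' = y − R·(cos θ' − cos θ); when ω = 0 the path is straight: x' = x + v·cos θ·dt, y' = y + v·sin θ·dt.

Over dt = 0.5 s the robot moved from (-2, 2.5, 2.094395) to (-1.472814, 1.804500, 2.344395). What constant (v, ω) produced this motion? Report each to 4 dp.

v = -1.7500, ω = 0.5000

Δθ = 2.344395 − 2.094395 = 0.250000
ω = Δθ/dt = 0.250000/0.5 = 0.5000
R = −Δy/(cos θ' − cos θ) = -3.5000
v = R·ω = -3.5000·0.5000 = -1.7500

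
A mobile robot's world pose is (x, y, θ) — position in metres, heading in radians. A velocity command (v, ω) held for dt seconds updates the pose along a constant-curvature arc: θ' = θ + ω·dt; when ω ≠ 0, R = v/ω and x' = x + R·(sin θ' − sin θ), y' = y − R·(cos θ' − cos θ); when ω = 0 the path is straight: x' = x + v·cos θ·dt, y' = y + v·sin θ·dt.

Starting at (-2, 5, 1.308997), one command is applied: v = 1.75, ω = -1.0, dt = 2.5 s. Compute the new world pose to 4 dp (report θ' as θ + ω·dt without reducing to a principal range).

(1.3157, 5.1958, -1.1910)

θ' = 1.3090 + -1.0·2.5 = -1.1910
R = v/ω = 1.75/-1.0 = -1.7500
x' = -2 + -1.7500·(sin -1.1910 − sin 1.3090) = 1.3157
y' = 5 − -1.7500·(cos -1.1910 − cos 1.3090) = 5.1958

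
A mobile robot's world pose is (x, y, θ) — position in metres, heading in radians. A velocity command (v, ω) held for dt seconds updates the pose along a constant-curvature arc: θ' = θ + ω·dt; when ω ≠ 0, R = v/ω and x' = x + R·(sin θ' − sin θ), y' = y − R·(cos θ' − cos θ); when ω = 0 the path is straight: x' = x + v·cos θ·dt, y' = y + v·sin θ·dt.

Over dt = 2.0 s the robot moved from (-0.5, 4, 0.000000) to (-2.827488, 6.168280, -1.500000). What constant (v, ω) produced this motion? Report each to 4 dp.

Δθ = -1.500000 − 0.000000 = -1.500000
ω = Δθ/dt = -1.500000/2.0 = -0.7500
R = Δx/(sin θ' − sin θ) = 2.3333
v = R·ω = 2.3333·-0.7500 = -1.7500

v = -1.7500, ω = -0.7500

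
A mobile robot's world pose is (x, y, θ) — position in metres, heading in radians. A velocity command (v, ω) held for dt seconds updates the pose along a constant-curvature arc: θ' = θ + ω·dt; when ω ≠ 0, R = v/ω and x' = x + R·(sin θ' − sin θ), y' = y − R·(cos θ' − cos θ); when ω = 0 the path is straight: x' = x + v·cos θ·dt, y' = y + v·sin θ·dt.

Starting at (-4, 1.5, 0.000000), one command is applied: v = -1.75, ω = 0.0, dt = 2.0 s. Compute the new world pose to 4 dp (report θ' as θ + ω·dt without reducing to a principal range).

θ' = 0.0000 + 0.0·2.0 = 0.0000
ω = 0 → straight: x' = -4 + -1.75·cos(0.0000)·2.0 = -7.5000
y' = 1.5 + -1.75·sin(0.0000)·2.0 = 1.5000

(-7.5000, 1.5000, 0.0000)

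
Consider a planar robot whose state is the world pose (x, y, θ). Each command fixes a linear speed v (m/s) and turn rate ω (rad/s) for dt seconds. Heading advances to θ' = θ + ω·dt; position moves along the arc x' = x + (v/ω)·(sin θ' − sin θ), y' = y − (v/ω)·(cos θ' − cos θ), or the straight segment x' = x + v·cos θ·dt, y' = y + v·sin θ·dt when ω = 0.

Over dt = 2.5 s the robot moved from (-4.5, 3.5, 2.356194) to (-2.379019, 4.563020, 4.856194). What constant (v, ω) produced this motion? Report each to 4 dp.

Δθ = 4.856194 − 2.356194 = 2.500000
ω = Δθ/dt = 2.500000/2.5 = 1.0000
R = Δx/(sin θ' − sin θ) = -1.2500
v = R·ω = -1.2500·1.0000 = -1.2500

v = -1.2500, ω = 1.0000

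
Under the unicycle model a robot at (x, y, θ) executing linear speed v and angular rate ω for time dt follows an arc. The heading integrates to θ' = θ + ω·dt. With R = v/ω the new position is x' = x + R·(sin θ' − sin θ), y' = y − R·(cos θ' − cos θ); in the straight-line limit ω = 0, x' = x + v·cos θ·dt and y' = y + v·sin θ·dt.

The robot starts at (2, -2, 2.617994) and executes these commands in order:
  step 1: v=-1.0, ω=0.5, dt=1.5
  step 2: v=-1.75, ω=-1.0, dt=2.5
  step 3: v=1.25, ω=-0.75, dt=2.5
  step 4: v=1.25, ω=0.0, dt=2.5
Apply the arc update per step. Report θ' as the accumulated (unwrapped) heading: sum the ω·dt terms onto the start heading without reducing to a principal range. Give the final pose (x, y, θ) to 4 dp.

step 1: θ'=3.3680 (R=-2.0000) → pose (3.4489, -2.2169, 3.3680)
step 2: θ'=0.8680 (R=1.7500) → pose (5.1771, -5.0534, 0.8680)
step 3: θ'=-1.0070 (R=-1.6667) → pose (7.8575, -5.2400, -1.0070)
step 4: θ'=-1.0070 (straight) → pose (9.5275, -7.8813, -1.0070)

(9.5275, -7.8813, -1.0070)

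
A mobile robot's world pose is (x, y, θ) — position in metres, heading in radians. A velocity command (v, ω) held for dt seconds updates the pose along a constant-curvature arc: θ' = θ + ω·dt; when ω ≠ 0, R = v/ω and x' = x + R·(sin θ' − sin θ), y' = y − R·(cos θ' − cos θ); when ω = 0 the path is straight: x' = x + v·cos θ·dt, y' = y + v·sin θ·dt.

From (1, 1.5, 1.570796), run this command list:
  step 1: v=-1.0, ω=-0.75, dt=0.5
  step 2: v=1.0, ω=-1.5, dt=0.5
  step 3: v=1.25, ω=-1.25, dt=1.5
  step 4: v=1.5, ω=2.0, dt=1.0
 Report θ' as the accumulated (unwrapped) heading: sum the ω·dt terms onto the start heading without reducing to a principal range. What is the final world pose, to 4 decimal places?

step 1: θ'=1.1958 (R=1.3333) → pose (0.9073, 1.0116, 1.1958)
step 2: θ'=0.4458 (R=-0.6667) → pose (1.2402, 1.3690, 0.4458)
step 3: θ'=-1.4292 (R=-1.0000) → pose (2.6614, 0.6078, -1.4292)
step 4: θ'=0.5708 (R=0.7500) → pose (3.8091, 0.0826, 0.5708)

(3.8091, 0.0826, 0.5708)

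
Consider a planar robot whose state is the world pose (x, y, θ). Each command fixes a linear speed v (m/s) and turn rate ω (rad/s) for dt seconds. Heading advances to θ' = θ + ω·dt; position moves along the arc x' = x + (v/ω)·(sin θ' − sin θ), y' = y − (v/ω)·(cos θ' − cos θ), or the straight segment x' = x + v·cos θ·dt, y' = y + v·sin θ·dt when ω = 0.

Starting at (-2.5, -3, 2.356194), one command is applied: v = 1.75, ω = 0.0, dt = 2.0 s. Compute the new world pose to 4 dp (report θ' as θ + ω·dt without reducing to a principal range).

(-4.9749, -0.5251, 2.3562)

θ' = 2.3562 + 0.0·2.0 = 2.3562
ω = 0 → straight: x' = -2.5 + 1.75·cos(2.3562)·2.0 = -4.9749
y' = -3 + 1.75·sin(2.3562)·2.0 = -0.5251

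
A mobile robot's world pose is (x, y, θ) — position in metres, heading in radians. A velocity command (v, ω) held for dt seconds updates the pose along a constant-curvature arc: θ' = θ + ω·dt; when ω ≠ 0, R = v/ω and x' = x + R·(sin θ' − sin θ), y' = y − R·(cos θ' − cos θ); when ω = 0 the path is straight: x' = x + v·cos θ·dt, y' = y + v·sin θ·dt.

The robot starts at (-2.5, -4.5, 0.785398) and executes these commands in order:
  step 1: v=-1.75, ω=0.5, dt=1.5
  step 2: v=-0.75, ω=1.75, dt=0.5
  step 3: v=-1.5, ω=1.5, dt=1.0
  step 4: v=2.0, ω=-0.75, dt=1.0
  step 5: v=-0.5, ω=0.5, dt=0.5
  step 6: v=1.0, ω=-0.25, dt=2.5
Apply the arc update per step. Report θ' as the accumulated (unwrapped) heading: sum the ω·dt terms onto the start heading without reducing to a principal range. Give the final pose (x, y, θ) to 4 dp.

(-6.0321, -7.7659, 2.7854)

step 1: θ'=1.5354 (R=-3.5000) → pose (-3.5229, -6.8510, 1.5354)
step 2: θ'=2.4104 (R=-0.4286) → pose (-3.3808, -7.1852, 2.4104)
step 3: θ'=3.9104 (R=-1.0000) → pose (-2.0178, -7.1596, 3.9104)
step 4: θ'=3.1604 (R=-2.6667) → pose (-3.8217, -7.9091, 3.1604)
step 5: θ'=3.4104 (R=-1.0000) → pose (-3.5749, -7.8734, 3.4104)
step 6: θ'=2.7854 (R=-4.0000) → pose (-6.0321, -7.7659, 2.7854)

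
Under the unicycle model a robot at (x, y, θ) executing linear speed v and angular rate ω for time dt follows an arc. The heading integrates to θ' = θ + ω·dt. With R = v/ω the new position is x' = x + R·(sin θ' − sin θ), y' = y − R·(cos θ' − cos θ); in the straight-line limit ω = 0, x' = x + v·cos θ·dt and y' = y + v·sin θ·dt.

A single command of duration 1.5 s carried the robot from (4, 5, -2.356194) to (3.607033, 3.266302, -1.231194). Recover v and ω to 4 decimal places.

v = 1.2500, ω = 0.7500

Δθ = -1.231194 − -2.356194 = 1.125000
ω = Δθ/dt = 1.125000/1.5 = 0.7500
R = −Δy/(cos θ' − cos θ) = 1.6667
v = R·ω = 1.6667·0.7500 = 1.2500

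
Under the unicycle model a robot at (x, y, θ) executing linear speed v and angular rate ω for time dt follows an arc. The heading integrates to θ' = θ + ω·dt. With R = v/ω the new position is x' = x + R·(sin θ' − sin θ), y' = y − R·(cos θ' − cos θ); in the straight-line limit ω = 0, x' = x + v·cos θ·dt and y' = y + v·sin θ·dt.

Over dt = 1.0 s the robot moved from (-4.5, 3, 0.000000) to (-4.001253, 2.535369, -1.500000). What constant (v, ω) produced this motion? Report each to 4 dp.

Δθ = -1.500000 − 0.000000 = -1.500000
ω = Δθ/dt = -1.500000/1.0 = -1.5000
R = Δx/(sin θ' − sin θ) = -0.5000
v = R·ω = -0.5000·-1.5000 = 0.7500

v = 0.7500, ω = -1.5000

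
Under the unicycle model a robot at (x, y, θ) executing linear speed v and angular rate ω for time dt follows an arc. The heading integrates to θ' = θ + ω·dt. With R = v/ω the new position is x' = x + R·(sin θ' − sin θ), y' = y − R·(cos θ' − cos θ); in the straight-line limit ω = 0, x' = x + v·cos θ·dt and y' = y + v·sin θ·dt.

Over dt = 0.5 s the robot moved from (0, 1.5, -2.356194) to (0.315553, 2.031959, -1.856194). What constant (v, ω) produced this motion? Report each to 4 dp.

Δθ = -1.856194 − -2.356194 = 0.500000
ω = Δθ/dt = 0.500000/0.5 = 1.0000
R = −Δy/(cos θ' − cos θ) = -1.2500
v = R·ω = -1.2500·1.0000 = -1.2500

v = -1.2500, ω = 1.0000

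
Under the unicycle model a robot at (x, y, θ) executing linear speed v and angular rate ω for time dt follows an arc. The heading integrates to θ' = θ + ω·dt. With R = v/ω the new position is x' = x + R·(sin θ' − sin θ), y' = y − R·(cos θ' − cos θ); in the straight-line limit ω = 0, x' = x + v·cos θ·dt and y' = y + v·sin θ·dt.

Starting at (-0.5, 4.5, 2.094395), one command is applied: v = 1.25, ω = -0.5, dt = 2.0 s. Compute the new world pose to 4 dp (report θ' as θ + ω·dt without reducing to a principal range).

θ' = 2.0944 + -0.5·2.0 = 1.0944
R = v/ω = 1.25/-0.5 = -2.5000
x' = -0.5 + -2.5000·(sin 1.0944 − sin 2.0944) = -0.5566
y' = 4.5 − -2.5000·(cos 1.0944 − cos 2.0944) = 6.8965

(-0.5566, 6.8965, 1.0944)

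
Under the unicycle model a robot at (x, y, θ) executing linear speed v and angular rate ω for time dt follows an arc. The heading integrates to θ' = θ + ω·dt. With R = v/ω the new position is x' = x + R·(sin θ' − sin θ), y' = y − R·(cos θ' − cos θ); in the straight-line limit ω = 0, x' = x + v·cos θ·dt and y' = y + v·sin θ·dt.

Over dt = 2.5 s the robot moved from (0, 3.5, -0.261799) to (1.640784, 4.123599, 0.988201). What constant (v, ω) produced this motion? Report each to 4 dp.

Δθ = 0.988201 − -0.261799 = 1.250000
ω = Δθ/dt = 1.250000/2.5 = 0.5000
R = Δx/(sin θ' − sin θ) = 1.5000
v = R·ω = 1.5000·0.5000 = 0.7500

v = 0.7500, ω = 0.5000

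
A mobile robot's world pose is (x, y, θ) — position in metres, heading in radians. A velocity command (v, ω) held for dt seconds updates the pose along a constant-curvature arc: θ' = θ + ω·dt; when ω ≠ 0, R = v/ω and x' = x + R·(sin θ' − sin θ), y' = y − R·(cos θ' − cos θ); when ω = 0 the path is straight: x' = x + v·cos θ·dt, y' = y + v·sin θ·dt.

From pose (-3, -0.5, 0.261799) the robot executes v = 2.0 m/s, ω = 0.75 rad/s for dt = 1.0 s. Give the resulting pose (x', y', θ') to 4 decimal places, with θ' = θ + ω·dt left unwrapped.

(-1.4294, 0.6616, 1.0118)

θ' = 0.2618 + 0.75·1.0 = 1.0118
R = v/ω = 2.0/0.75 = 2.6667
x' = -3 + 2.6667·(sin 1.0118 − sin 0.2618) = -1.4294
y' = -0.5 − 2.6667·(cos 1.0118 − cos 0.2618) = 0.6616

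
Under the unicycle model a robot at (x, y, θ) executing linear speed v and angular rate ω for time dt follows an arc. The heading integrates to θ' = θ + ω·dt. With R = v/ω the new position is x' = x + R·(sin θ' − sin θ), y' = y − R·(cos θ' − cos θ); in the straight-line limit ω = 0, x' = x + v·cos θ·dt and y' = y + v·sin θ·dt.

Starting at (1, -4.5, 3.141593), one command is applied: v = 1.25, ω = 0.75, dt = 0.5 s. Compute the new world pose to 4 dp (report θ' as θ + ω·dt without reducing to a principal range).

(0.3895, -4.6158, 3.5166)

θ' = 3.1416 + 0.75·0.5 = 3.5166
R = v/ω = 1.25/0.75 = 1.6667
x' = 1 + 1.6667·(sin 3.5166 − sin 3.1416) = 0.3895
y' = -4.5 − 1.6667·(cos 3.5166 − cos 3.1416) = -4.6158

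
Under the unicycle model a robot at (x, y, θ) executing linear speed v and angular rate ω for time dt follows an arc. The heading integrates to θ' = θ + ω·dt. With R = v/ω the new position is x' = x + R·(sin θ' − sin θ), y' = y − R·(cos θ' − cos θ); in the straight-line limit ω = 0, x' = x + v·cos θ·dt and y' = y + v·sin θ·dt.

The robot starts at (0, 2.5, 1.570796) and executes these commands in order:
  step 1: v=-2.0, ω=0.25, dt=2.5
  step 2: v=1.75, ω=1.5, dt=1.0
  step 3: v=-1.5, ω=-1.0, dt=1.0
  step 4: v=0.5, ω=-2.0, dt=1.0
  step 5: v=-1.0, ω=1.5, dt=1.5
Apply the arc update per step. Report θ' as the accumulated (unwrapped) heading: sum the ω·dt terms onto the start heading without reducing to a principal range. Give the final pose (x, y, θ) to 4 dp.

(1.6335, -2.5416, 2.9458)

step 1: θ'=2.1958 (R=-8.0000) → pose (1.5123, -2.1808, 2.1958)
step 2: θ'=3.6958 (R=1.1667) → pose (-0.0478, -1.8714, 3.6958)
step 3: θ'=2.6958 (R=1.5000) → pose (1.3884, -1.7934, 2.6958)
step 4: θ'=0.6958 (R=-0.2500) → pose (1.3359, -1.3760, 0.6958)
step 5: θ'=2.9458 (R=-0.6667) → pose (1.6335, -2.5416, 2.9458)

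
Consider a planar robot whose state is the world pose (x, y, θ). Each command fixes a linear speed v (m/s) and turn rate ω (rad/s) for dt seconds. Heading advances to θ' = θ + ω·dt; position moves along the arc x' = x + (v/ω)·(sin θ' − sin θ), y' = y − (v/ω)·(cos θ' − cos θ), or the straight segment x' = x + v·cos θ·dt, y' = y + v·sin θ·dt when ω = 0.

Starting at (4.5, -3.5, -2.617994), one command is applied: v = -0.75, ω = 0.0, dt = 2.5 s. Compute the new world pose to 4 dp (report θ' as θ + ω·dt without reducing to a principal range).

(6.1238, -2.5625, -2.6180)

θ' = -2.6180 + 0.0·2.5 = -2.6180
ω = 0 → straight: x' = 4.5 + -0.75·cos(-2.6180)·2.5 = 6.1238
y' = -3.5 + -0.75·sin(-2.6180)·2.5 = -2.5625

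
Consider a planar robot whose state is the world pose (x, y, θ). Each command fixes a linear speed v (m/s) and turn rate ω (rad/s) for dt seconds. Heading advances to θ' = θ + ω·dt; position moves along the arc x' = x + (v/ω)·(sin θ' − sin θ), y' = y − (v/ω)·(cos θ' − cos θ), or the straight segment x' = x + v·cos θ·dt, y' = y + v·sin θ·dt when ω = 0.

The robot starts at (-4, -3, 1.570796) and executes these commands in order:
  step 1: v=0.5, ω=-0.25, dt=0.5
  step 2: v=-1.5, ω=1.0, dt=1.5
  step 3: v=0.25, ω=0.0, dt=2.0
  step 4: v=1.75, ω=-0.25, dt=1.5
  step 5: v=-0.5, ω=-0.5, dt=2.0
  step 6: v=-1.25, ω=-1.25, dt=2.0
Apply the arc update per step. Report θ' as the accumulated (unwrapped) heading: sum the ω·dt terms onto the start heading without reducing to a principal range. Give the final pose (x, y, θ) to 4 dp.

(-7.0401, -4.7757, -0.9292)

step 1: θ'=1.4458 (R=-2.0000) → pose (-3.9844, -2.7507, 1.4458)
step 2: θ'=2.9458 (R=-1.5000) → pose (-2.7879, -4.4090, 2.9458)
step 3: θ'=2.9458 (straight) → pose (-3.2784, -4.3117, 2.9458)
step 4: θ'=2.5708 (R=-7.0000) → pose (-5.6986, -3.3358, 2.5708)
step 5: θ'=1.5708 (R=1.0000) → pose (-5.2390, -4.1772, 1.5708)
step 6: θ'=-0.9292 (R=1.0000) → pose (-7.0401, -4.7757, -0.9292)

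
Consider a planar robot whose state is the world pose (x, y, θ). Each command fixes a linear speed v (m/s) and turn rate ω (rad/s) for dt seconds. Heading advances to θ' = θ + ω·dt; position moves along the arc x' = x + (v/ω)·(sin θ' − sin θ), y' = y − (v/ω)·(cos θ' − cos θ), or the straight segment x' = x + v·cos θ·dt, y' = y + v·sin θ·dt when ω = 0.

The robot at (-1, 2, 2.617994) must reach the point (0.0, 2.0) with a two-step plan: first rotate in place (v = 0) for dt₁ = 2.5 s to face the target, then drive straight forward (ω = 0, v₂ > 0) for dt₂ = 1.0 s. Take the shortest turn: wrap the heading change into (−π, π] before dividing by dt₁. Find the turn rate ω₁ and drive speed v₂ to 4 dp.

ω₁ = -1.0472, v₂ = 1.0000

heading to target = atan2(2−2, 0−-1) = 0.0000
Δθ = wrap(0.0000 − 2.6180) = -2.6180; ω₁ = Δθ/dt₁ = -1.0472
distance = √((0−-1)² + (2−2)²) = 1.0000; v₂ = distance/dt₂ = 1.0000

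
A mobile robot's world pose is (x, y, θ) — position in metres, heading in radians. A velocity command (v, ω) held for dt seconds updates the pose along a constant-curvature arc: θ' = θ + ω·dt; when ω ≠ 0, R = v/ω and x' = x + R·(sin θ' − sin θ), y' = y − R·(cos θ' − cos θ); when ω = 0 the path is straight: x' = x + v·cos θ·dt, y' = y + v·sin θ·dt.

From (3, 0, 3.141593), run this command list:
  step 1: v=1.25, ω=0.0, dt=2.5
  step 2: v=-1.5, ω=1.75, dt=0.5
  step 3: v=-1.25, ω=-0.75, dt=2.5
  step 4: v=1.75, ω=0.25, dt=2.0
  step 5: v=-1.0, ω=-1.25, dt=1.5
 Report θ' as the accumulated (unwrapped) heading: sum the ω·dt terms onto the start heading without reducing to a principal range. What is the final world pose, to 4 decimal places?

(0.8517, 1.2226, 0.7666)

step 1: θ'=3.1416 (straight) → pose (-0.1250, 0.0000, 3.1416)
step 2: θ'=4.0166 (R=-0.8571) → pose (0.5329, 0.3077, 4.0166)
step 3: θ'=2.1416 (R=1.6667) → pose (3.2146, 0.1399, 2.1416)
step 4: θ'=2.6416 (R=7.0000) → pose (0.6803, 2.5009, 2.6416)
step 5: θ'=0.7666 (R=0.8000) → pose (0.8517, 1.2226, 0.7666)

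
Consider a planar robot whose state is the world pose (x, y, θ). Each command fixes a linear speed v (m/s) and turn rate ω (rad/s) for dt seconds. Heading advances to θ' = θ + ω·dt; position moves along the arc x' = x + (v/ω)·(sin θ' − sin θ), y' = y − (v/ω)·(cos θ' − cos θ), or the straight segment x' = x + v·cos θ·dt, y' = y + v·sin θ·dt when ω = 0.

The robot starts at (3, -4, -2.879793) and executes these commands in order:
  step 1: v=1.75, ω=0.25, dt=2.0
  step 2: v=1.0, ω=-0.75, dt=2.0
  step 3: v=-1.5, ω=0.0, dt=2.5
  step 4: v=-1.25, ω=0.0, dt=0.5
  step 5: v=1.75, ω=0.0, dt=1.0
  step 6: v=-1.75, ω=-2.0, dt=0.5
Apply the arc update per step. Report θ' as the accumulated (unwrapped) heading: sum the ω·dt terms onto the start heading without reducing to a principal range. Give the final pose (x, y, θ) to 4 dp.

(0.3782, -8.2773, -4.8798)

step 1: θ'=-2.3798 (R=7.0000) → pose (-0.0198, -5.6963, -2.3798)
step 2: θ'=-3.8798 (R=-1.3333) → pose (-1.8374, -5.7178, -3.8798)
step 3: θ'=-3.8798 (straight) → pose (0.9364, -8.2414, -3.8798)
step 4: θ'=-3.8798 (straight) → pose (1.3987, -8.6620, -3.8798)
step 5: θ'=-3.8798 (straight) → pose (0.1042, -7.4843, -3.8798)
step 6: θ'=-4.8798 (R=0.8750) → pose (0.3782, -8.2773, -4.8798)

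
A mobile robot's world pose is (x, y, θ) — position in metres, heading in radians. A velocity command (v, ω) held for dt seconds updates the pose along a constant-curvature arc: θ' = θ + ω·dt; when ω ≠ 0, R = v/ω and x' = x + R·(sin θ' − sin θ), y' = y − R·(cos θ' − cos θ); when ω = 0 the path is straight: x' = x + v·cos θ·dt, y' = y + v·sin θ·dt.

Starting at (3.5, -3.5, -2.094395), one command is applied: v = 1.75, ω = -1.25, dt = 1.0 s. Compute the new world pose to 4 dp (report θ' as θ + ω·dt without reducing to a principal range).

(2.0056, -4.1713, -3.3444)

θ' = -2.0944 + -1.25·1.0 = -3.3444
R = v/ω = 1.75/-1.25 = -1.4000
x' = 3.5 + -1.4000·(sin -3.3444 − sin -2.0944) = 2.0056
y' = -3.5 − -1.4000·(cos -3.3444 − cos -2.0944) = -4.1713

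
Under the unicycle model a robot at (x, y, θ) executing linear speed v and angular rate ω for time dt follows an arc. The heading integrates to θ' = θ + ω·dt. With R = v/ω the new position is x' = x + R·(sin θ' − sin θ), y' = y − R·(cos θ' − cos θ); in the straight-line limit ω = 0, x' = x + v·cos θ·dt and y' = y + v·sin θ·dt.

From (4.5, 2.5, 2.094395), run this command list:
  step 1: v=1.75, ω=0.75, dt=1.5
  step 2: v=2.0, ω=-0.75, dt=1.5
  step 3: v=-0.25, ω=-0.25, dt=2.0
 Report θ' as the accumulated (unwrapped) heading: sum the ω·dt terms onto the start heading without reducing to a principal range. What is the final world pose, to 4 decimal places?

step 1: θ'=3.2194 (R=2.3333) → pose (2.2979, 3.6596, 3.2194)
step 2: θ'=2.0944 (R=-2.6667) → pose (-0.2187, 4.9849, 2.0944)
step 3: θ'=1.5944 (R=1.0000) → pose (-0.0851, 4.5085, 1.5944)

(-0.0851, 4.5085, 1.5944)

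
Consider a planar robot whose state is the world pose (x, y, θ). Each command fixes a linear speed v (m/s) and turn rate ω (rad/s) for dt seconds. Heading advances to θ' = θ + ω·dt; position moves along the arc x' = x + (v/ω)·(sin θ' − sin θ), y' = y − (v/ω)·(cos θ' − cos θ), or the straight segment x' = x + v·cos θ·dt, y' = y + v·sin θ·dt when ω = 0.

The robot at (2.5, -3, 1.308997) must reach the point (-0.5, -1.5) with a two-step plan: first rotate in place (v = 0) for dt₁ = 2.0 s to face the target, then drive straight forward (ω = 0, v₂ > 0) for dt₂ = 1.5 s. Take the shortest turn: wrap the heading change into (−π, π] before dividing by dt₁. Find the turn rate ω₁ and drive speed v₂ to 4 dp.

ω₁ = 0.6845, v₂ = 2.2361

heading to target = atan2(-1.5−-3, -0.5−2.5) = 2.6779
Δθ = wrap(2.6779 − 1.3090) = 1.3689; ω₁ = Δθ/dt₁ = 0.6845
distance = √((-0.5−2.5)² + (-1.5−-3)²) = 3.3541; v₂ = distance/dt₂ = 2.2361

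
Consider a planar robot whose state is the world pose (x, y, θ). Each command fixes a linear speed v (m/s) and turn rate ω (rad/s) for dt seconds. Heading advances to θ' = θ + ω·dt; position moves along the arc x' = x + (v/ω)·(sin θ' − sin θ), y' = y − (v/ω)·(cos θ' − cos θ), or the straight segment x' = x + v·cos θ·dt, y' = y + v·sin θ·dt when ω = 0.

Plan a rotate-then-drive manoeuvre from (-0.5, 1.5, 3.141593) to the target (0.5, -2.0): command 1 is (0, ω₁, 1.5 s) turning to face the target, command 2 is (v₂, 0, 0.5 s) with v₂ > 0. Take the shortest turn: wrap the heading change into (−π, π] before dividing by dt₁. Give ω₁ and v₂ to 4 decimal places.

ω₁ = 1.2327, v₂ = 7.2801

heading to target = atan2(-2−1.5, 0.5−-0.5) = -1.2925
Δθ = wrap(-1.2925 − 3.1416) = 1.8491; ω₁ = Δθ/dt₁ = 1.2327
distance = √((0.5−-0.5)² + (-2−1.5)²) = 3.6401; v₂ = distance/dt₂ = 7.2801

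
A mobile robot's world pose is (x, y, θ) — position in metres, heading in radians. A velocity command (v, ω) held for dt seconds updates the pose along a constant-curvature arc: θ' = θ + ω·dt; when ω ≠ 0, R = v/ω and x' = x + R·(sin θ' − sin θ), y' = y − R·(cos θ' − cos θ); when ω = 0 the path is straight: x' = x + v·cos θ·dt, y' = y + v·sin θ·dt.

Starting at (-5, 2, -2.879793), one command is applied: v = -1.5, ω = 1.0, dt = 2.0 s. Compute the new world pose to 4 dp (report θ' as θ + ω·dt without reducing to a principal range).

(-4.2323, 4.4049, -0.8798)

θ' = -2.8798 + 1.0·2.0 = -0.8798
R = v/ω = -1.5/1.0 = -1.5000
x' = -5 + -1.5000·(sin -0.8798 − sin -2.8798) = -4.2323
y' = 2 − -1.5000·(cos -0.8798 − cos -2.8798) = 4.4049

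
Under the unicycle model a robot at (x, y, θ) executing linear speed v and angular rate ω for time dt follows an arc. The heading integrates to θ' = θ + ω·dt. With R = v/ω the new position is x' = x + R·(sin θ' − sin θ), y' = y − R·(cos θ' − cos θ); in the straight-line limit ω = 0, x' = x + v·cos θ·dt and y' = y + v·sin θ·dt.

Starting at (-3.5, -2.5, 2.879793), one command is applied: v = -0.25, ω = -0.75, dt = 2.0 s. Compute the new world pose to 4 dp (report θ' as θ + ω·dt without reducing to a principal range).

(-3.2590, -2.8853, 1.3798)

θ' = 2.8798 + -0.75·2.0 = 1.3798
R = v/ω = -0.25/-0.75 = 0.3333
x' = -3.5 + 0.3333·(sin 1.3798 − sin 2.8798) = -3.2590
y' = -2.5 − 0.3333·(cos 1.3798 − cos 2.8798) = -2.8853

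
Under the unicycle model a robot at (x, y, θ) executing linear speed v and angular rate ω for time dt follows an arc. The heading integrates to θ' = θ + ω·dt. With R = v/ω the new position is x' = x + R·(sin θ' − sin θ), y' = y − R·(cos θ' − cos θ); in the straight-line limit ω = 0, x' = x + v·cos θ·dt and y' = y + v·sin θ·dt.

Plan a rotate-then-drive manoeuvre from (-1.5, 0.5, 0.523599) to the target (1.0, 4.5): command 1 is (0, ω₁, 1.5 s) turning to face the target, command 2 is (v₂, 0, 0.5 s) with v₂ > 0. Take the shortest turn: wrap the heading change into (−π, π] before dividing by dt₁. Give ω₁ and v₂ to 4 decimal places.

heading to target = atan2(4.5−0.5, 1−-1.5) = 1.0122
Δθ = wrap(1.0122 − 0.5236) = 0.4886; ω₁ = Δθ/dt₁ = 0.3257
distance = √((1−-1.5)² + (4.5−0.5)²) = 4.7170; v₂ = distance/dt₂ = 9.4340

ω₁ = 0.3257, v₂ = 9.4340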